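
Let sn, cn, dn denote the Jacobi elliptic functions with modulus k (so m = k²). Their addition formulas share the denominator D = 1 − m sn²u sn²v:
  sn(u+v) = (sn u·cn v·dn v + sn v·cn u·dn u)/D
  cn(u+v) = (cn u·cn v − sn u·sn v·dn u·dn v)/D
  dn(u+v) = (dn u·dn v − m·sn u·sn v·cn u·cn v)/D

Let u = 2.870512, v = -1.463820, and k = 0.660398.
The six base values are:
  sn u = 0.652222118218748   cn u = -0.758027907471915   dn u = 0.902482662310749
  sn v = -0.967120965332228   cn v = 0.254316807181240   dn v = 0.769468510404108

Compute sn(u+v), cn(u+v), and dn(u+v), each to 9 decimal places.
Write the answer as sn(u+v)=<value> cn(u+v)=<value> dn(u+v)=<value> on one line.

sn(u+v)=0.954956421 cn(u+v)=0.296746076 dn(u+v)=0.776066314

m = k² = 0.436125518404
D = 1 − m·sn²u·sn²v = 0.8264741661839823
sn(u+v) = (sn u·cn v·dn v + sn v·cn u·dn u)/D = 0.7892468120303858/0.8264741661839823 = 0.9549564212932589
cn(u+v) = (cn u·cn v − sn u·sn v·dn u·dn v)/D = 0.2452529654650104/0.8264741661839823 = 0.2967460756788064
dn(u+v) = (dn u·dn v − m·sn u·sn v·cn u·cn v)/D = 0.6413987600729014/0.8264741661839823 = 0.77606631437058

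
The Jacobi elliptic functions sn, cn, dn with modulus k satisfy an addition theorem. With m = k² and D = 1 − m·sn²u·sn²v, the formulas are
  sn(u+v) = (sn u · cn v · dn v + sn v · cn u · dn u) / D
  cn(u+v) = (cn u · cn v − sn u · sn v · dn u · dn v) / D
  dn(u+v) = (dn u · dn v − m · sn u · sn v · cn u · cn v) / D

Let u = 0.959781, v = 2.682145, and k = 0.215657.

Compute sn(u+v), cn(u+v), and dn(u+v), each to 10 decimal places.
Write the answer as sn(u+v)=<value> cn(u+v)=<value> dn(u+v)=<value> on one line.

sn u = 0.8157871615362664, cn u = 0.5783522344320991, dn u = 0.9844026414747323
sn v = 0.4759619010823954, cn v = -0.8794658996902791, dn v = 0.9947181024774597
m = k² = 0.046507941649
D = 1 − m·sn²u·sn²v = 0.9929882692224921
sn(u+v) = (sn u·cn v·dn v + sn v·cn u·dn u)/D = -0.4426873681668287/0.9929882692224921 = -0.4458132909399344
cn(u+v) = (cn u·cn v − sn u·sn v·dn u·dn v)/D = -0.8888495918202399/0.9929882692224921 = -0.8951259741630255
dn(u+v) = (dn u·dn v − m·sn u·sn v·cn u·cn v)/D = 0.9883883060547855/0.9929882692224921 = 0.9953675553777605

sn(u+v)=-0.4458132909 cn(u+v)=-0.8951259742 dn(u+v)=0.9953675554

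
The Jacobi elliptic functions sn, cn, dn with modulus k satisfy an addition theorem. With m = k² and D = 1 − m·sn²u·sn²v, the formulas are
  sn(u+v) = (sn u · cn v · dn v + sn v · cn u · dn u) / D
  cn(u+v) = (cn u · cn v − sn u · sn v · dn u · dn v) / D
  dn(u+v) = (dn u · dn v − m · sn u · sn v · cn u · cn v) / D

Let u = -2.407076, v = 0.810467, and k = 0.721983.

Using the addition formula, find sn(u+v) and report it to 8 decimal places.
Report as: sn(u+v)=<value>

sn u = -0.929086945442823, cn u = -0.369861389993231, dn u = 0.741651879543083
sn v = 0.6963327964021426, cn v = 0.7177190513388733, dn v = 0.8644374174203865
m = k² = 0.521259452289
D = 1 − m·sn²u·sn²v = 0.7818273233215952
sn(u+v) = (sn u·cn v·dn v + sn v·cn u·dn u)/D = -0.7674370305256006/0.7818273233215952 = -0.9815940267540696

sn(u+v)=-0.98159403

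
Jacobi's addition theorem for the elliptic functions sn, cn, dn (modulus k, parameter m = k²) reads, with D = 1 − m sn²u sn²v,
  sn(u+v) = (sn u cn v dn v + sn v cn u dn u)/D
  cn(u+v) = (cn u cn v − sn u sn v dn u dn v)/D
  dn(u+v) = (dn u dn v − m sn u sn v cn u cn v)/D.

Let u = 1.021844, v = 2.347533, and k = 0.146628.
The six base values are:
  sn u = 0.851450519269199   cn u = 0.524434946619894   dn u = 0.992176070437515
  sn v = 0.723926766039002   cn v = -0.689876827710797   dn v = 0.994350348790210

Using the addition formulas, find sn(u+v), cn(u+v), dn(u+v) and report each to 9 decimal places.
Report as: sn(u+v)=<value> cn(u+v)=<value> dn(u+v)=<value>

sn(u+v)=-0.209103339 cn(u+v)=-0.977893549 dn(u+v)=0.999529859

m = k² = 0.021499770384
D = 1 − m·sn²u·sn²v = 0.9918315074063506
sn(u+v) = (sn u·cn v·dn v + sn v·cn u·dn u)/D = -0.2073952802330903/0.9918315074063506 = -0.2091033393115641
cn(u+v) = (cn u·cn v − sn u·sn v·dn u·dn v)/D = -0.9699056329463149/0.9918315074063506 = -0.9778935491600059
dn(u+v) = (dn u·dn v − m·sn u·sn v·cn u·cn v)/D = 0.9913652070310556/0.9918315074063506 = 0.9995298592837463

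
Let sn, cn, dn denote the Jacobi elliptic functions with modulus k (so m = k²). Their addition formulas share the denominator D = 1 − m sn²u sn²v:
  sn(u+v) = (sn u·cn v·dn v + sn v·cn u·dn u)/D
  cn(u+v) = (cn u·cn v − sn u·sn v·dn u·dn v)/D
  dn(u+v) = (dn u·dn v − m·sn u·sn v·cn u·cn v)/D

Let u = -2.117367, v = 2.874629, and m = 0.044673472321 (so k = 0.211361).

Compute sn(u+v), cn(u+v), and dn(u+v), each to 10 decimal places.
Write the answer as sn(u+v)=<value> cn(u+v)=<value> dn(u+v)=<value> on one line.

sn u = -0.8689843359606561, cn u = -0.4948395940656098, dn u = 0.9829880732505023
sn v = 0.2981528355248557, cn v = -0.9545181437083783, dn v = 0.9980123980267543
m = k² = 0.044673472321
D = 1 − m·sn²u·sn²v = 0.9970011724354414
sn(u+v) = (sn u·cn v·dn v + sn v·cn u·dn u)/D = 0.6827847509496538/0.9970011724354414 = 0.6848384634110006
cn(u+v) = (cn u·cn v − sn u·sn v·dn u·dn v)/D = 0.7265096845247584/0.9970011724354414 = 0.7286949149217796
dn(u+v) = (dn u·dn v − m·sn u·sn v·cn u·cn v)/D = 0.98650128620717/0.9970011724354414 = 0.9894685317143383

sn(u+v)=0.6848384634 cn(u+v)=0.7286949149 dn(u+v)=0.9894685317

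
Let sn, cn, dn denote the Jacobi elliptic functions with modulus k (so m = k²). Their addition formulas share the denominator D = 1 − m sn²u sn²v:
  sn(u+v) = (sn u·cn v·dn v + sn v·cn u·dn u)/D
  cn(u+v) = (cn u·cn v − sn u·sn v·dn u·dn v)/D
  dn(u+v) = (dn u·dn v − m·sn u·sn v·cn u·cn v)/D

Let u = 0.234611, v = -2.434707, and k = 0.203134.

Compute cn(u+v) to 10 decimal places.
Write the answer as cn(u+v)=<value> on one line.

sn u = 0.2323792375989984, cn u = 0.9726252566805513, dn u = 0.998885264018161
sn v = -0.6724931157660051, cn v = -0.7401033774057044, dn v = 0.9906254295101864
m = k² = 0.041263421956
D = 1 − m·sn²u·sn²v = 0.9989922899919906
cn(u+v) = (cn u·cn v − sn u·sn v·dn u·dn v)/D = -0.5652073667825906/0.9989922899919906 = -0.5657775064381349

cn(u+v)=-0.5657775064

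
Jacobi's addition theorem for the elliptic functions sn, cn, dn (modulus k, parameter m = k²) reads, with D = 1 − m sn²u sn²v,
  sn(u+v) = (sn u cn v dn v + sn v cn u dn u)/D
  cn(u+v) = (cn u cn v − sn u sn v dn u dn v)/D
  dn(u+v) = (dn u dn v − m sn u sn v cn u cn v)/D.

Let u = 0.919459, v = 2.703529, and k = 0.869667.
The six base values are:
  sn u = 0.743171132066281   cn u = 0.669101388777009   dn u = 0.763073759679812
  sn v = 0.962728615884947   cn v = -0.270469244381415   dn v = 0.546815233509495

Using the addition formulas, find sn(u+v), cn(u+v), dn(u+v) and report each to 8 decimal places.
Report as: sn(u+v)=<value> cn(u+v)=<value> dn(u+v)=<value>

sn(u+v)=0.62272677 cn(u+v)=-0.78243937 dn(u+v)=0.84065893

m = k² = 0.756320690889
D = 1 − m·sn²u·sn²v = 0.6128391752637748
sn(u+v) = (sn u·cn v·dn v + sn v·cn u·dn u)/D = 0.3816313631744546/0.6128391752637748 = 0.6227267749490638
cn(u+v) = (cn u·cn v − sn u·sn v·dn u·dn v)/D = -0.4795094966521427/0.6128391752637748 = -0.7824393674666031
dn(u+v) = (dn u·dn v − m·sn u·sn v·cn u·cn v)/D = 0.5151887232006199/0.6128391752637748 = 0.8406589265101652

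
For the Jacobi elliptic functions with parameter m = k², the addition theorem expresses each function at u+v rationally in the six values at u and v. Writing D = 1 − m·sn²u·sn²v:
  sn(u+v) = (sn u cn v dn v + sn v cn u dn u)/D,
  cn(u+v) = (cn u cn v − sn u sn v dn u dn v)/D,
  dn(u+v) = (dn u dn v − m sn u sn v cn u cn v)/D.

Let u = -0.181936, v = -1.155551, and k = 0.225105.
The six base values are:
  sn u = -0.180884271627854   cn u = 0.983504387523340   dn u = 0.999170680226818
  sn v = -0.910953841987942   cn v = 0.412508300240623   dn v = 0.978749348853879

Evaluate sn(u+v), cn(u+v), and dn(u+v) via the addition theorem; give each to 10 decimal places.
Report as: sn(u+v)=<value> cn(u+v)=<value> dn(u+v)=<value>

m = k² = 0.050672261025
D = 1 − m·sn²u·sn²v = 0.9986241704349177
sn(u+v) = (sn u·cn v·dn v + sn v·cn u·dn u)/D = -0.9682147096121735/0.9986241704349177 = -0.9695486433004116
cn(u+v) = (cn u·cn v − sn u·sn v·dn u·dn v)/D = 0.2445618732906708/0.9986241704349177 = 0.2448988123171102
dn(u+v) = (dn u·dn v − m·sn u·sn v·cn u·cn v)/D = 0.9745501748969559/0.9986241704349177 = 0.9758928371146102

sn(u+v)=-0.9695486433 cn(u+v)=0.2448988123 dn(u+v)=0.9758928371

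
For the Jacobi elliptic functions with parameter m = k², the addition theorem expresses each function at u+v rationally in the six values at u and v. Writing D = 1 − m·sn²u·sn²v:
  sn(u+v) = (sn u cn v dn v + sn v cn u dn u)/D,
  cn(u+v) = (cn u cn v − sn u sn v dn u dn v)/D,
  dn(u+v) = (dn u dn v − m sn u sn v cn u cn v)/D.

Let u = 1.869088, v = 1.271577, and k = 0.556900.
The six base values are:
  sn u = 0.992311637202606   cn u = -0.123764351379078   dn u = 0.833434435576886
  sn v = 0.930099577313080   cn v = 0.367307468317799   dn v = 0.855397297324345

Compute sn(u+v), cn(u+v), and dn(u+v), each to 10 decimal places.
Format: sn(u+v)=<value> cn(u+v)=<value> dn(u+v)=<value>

m = k² = 0.31013761
D = 1 − m·sn²u·sn²v = 0.7358141828015347
sn(u+v) = (sn u·cn v·dn v + sn v·cn u·dn u)/D = 0.2158388990224696/0.7358141828015347 = 0.2933334312756596
cn(u+v) = (cn u·cn v − sn u·sn v·dn u·dn v)/D = -0.7034458623665779/0.7358141828015347 = -0.9560101976945894
dn(u+v) = (dn u·dn v − m·sn u·sn v·cn u·cn v)/D = 0.7259299604304333/0.7358141828015347 = 0.9865669586124744

sn(u+v)=0.2933334313 cn(u+v)=-0.9560101977 dn(u+v)=0.9865669586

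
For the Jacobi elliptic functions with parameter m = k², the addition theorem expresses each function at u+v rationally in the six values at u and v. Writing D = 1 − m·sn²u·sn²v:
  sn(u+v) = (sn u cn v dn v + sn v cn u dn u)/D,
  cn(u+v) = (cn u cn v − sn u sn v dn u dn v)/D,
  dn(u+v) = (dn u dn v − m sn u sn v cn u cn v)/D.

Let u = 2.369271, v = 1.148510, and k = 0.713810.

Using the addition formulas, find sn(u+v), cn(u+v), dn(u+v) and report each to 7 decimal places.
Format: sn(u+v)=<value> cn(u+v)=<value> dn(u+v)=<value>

sn u = 0.9349404536677113, cn u = -0.3548046618854017, dn u = 0.7447264529169644
sn v = 0.8675084494188101, cn v = 0.4974224464044338, dn v = 0.7852047636332819
m = k² = 0.5095247161
D = 1 − m·sn²u·sn²v = 0.6648180789893652
sn(u+v) = (sn u·cn v·dn v + sn v·cn u·dn u)/D = 0.1359437614604871/0.6648180789893652 = 0.204482648346664
cn(u+v) = (cn u·cn v − sn u·sn v·dn u·dn v)/D = -0.6507705984992592/0.6648180789893652 = -0.9788701888019343
dn(u+v) = (dn u·dn v − m·sn u·sn v·cn u·cn v)/D = 0.6576980321777253/0.6648180789893652 = 0.9892902328672175

sn(u+v)=0.2044826 cn(u+v)=-0.9788702 dn(u+v)=0.9892902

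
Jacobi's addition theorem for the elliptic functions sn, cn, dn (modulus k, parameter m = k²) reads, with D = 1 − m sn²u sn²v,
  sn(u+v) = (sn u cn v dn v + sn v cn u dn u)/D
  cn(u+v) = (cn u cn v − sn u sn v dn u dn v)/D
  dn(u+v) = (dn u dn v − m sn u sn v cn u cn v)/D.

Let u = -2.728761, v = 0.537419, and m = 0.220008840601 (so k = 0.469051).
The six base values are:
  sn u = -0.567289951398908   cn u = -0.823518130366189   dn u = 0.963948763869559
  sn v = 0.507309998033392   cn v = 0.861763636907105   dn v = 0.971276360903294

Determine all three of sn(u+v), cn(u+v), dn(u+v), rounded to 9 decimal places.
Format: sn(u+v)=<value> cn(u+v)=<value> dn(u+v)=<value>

sn(u+v)=-0.893832725 cn(u+v)=-0.448400558 dn(u+v)=0.907869379

m = k² = 0.220008840601
D = 1 − m·sn²u·sn²v = 0.9817779532317863
sn(u+v) = (sn u·cn v·dn v + sn v·cn u·dn u)/D = -0.8775452629116213/0.9817779532317863 = -0.8938327246226552
cn(u+v) = (cn u·cn v − sn u·sn v·dn u·dn v)/D = -0.4402297820381635/0.9817779532317863 = -0.4484005579765045
dn(u+v) = (dn u·dn v − m·sn u·sn v·cn u·cn v)/D = 0.8913261411911973/0.9817779532317863 = 0.9078693794835762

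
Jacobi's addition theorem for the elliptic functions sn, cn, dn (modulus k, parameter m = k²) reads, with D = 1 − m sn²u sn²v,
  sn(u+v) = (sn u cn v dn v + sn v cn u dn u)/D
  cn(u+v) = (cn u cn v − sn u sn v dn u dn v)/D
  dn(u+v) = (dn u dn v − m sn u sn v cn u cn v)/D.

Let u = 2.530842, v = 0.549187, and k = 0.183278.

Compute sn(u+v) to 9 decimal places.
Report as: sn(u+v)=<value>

sn u = 0.5942284094983911, cn u = -0.8042963367720957, dn u = 0.9940517244746016
sn v = 0.5212494457559117, cn v = 0.8534043679869203, dn v = 0.9954262100695476
m = k² = 0.033590825284
D = 1 − m·sn²u·sn²v = 0.9967773086842303
sn(u+v) = (sn u·cn v·dn v + sn v·cn u·dn u)/D = 0.08805240250429855/0.9967773086842303 = 0.08833708566312551

sn(u+v)=0.088337086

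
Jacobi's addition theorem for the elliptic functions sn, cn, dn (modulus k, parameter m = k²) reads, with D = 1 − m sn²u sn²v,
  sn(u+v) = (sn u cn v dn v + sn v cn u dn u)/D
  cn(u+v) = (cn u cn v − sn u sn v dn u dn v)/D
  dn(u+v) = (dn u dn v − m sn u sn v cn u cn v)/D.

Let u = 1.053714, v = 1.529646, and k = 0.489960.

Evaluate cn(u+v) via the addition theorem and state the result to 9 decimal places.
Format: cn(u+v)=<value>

sn u = 0.8502005246961602, cn u = 0.5264589896719153, dn u = 0.9091062789290958
sn v = 0.9913607183006269, cn v = 0.1311637381689965, dn v = 0.8741105117299251
m = k² = 0.2400608016
D = 1 − m·sn²u·sn²v = 0.8294595509931363
cn(u+v) = (cn u·cn v − sn u·sn v·dn u·dn v)/D = -0.6007306014588862/0.8294595509931363 = -0.7242433952802325

cn(u+v)=-0.724243395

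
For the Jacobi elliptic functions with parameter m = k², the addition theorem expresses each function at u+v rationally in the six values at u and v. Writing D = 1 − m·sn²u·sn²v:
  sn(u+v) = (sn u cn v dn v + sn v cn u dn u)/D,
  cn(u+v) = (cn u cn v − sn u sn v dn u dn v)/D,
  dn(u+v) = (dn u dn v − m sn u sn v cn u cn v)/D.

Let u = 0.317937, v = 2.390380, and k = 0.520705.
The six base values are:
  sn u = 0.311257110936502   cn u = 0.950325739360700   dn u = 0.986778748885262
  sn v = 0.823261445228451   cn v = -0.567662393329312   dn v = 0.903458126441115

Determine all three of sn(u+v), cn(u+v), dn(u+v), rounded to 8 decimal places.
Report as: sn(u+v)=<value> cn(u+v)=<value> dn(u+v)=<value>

sn(u+v)=0.62349174 cn(u+v)=-0.78182994 dn(u+v)=0.94583242

m = k² = 0.271133697025
D = 1 − m·sn²u·sn²v = 0.9821968187122421
sn(u+v) = (sn u·cn v·dn v + sn v·cn u·dn u)/D = 0.6123916034793769/0.9821968187122421 = 0.6234917399572556
cn(u+v) = (cn u·cn v − sn u·sn v·dn u·dn v)/D = -0.7679108767795951/0.9821968187122421 = -0.7818299368821035
dn(u+v) = (dn u·dn v − m·sn u·sn v·cn u·cn v)/D = 0.9289935894106791/0.9821968187122421 = 0.9458324153693374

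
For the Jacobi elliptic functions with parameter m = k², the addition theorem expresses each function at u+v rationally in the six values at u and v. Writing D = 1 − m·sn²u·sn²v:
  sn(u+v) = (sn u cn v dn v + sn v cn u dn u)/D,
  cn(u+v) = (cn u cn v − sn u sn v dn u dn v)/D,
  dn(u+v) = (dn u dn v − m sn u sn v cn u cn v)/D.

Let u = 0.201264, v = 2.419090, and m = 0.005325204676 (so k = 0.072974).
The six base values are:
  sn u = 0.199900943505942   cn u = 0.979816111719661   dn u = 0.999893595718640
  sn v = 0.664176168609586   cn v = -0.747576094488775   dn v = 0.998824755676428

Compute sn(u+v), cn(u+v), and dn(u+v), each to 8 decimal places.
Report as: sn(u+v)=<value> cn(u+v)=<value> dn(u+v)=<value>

m = k² = 0.005325204676
D = 1 − m·sn²u·sn²v = 0.9999061287567724
sn(u+v) = (sn u·cn v·dn v + sn v·cn u·dn u)/D = 0.5014357295073479/0.9999061287567724 = 0.5014828043216468
cn(u+v) = (cn u·cn v − sn u·sn v·dn u·dn v)/D = -0.8650863977076445/0.9999061287567724 = -0.8651676120669895
dn(u+v) = (dn u·dn v − m·sn u·sn v·cn u·cn v)/D = 0.9992363627420303/0.9999061287567724 = 0.999330171107587

sn(u+v)=0.50148280 cn(u+v)=-0.86516761 dn(u+v)=0.99933017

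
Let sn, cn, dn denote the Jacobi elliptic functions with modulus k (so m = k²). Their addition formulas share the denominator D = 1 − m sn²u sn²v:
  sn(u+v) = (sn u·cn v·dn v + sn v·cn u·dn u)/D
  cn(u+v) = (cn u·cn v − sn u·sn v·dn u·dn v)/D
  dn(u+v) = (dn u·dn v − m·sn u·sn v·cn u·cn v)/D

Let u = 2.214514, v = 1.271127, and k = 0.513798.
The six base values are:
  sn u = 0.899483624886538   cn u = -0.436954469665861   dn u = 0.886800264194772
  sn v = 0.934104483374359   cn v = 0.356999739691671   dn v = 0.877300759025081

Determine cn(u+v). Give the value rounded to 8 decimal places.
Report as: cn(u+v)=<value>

m = k² = 0.263988384804
D = 1 − m·sn²u·sn²v = 0.8136359006856462
cn(u+v) = (cn u·cn v − sn u·sn v·dn u·dn v)/D = -0.8096693799015879/0.8136359006856462 = -0.9951249437485296

cn(u+v)=-0.99512494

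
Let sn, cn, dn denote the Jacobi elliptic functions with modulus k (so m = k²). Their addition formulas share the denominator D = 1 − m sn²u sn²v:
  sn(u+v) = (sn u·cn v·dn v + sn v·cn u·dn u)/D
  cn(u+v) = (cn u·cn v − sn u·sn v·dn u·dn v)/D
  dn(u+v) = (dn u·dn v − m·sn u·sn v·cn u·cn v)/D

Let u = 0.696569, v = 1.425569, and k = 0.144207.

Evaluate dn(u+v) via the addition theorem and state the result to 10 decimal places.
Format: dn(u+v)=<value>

dn(u+v)=0.9923020102

sn u = 0.6407743529943794, cn u = 0.7677292677400246, dn u = 0.995721584377183
sn v = 0.9884855602101213, cn v = 0.1513152247993658, dn v = 0.9897881009274878
m = k² = 0.020795658849
D = 1 − m·sn²u·sn²v = 0.9916569742333144
dn(u+v) = (dn u·dn v − m·sn u·sn v·cn u·cn v)/D = 0.9840232089558329/0.9916569742333144 = 0.9923020101952256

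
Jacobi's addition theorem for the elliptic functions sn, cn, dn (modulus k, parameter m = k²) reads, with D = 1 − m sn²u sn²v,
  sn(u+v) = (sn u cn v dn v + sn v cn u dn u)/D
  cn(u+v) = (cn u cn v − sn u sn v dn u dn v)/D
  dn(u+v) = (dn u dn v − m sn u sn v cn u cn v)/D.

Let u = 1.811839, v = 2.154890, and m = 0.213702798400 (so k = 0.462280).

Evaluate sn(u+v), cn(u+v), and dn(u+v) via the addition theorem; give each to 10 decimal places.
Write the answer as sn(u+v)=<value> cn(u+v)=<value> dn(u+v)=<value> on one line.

sn(u+v)=-0.5852583853 cn(u+v)=-0.8108468551 dn(u+v)=0.9627050124

sn u = 0.9917057232711463, cn u = -0.1285292123653322, dn u = 0.8887224089701186
sn v = 0.9062227762568207, cn v = -0.4228005200959199, dn v = 0.9080191482753061
m = k² = 0.2137027984
D = 1 − m·sn²u·sn²v = 0.8273980114985571
sn(u+v) = (sn u·cn v·dn v + sn v·cn u·dn u)/D = -0.4842416242159065/0.8273980114985571 = -0.5852583853070463
cn(u+v) = (cn u·cn v − sn u·sn v·dn u·dn v)/D = -0.6708930755407357/0.8273980114985571 = -0.8108468551013742
dn(u+v) = (dn u·dn v − m·sn u·sn v·cn u·cn v)/D = 0.7965402129126302/0.8273980114985571 = 0.9627050123917529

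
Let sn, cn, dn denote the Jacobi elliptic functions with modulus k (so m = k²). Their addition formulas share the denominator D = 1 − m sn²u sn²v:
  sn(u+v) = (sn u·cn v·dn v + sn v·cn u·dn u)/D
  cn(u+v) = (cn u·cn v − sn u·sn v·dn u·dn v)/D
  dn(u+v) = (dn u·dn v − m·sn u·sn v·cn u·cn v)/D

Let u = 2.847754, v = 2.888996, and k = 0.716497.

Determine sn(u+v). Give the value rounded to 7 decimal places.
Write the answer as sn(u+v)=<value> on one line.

sn(u+v)=-0.9952159

sn u = 0.7402059396170132, cn u = -0.6723802249885808, dn u = 0.8477754528836729
sn v = 0.7160973277926245, cn v = -0.698000442068816, dn v = 0.8583398423749538
m = k² = 0.513367951009
D = 1 − m·sn²u·sn²v = 0.8557625651439908
sn(u+v) = (sn u·cn v·dn v + sn v·cn u·dn u)/D = -0.8516684925779058/0.8557625651439908 = -0.9952158779399329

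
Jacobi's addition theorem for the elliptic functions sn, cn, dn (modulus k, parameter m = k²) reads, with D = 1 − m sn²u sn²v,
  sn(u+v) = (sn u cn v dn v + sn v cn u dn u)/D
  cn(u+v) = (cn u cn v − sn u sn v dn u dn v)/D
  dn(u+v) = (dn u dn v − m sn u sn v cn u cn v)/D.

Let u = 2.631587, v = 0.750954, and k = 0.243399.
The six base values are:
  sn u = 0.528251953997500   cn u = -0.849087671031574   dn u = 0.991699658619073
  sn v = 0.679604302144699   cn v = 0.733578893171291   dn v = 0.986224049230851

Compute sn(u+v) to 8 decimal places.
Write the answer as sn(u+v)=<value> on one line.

sn(u+v)=-0.19154036

m = k² = 0.059243073201
D = 1 − m·sn²u·sn²v = 0.9923645956249327
sn(u+v) = (sn u·cn v·dn v + sn v·cn u·dn u)/D = -0.1900778716972277/0.9923645956249327 = -0.1915403597984346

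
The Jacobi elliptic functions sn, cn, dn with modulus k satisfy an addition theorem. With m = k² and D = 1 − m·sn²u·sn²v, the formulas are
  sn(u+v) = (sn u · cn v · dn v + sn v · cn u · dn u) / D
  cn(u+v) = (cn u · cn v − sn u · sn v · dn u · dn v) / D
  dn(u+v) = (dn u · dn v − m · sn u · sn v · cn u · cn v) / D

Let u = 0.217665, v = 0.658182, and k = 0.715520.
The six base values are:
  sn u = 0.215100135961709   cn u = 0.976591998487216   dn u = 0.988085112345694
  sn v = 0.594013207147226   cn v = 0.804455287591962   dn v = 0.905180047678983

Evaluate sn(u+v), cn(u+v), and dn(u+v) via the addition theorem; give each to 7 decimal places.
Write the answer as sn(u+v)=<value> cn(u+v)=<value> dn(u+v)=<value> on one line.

m = k² = 0.5119688704
D = 1 − m·sn²u·sn²v = 0.9916417159343675
sn(u+v) = (sn u·cn v·dn v + sn v·cn u·dn u)/D = 0.7298275618946142/0.9916417159343675 = 0.7359790841462728
cn(u+v) = (cn u·cn v − sn u·sn v·dn u·dn v)/D = 0.6713456804658981/0.9916417159343675 = 0.6770042745058656
dn(u+v) = (dn u·dn v − m·sn u·sn v·cn u·cn v)/D = 0.8430029416420294/0.9916417159343675 = 0.8501083890442384

sn(u+v)=0.7359791 cn(u+v)=0.6770043 dn(u+v)=0.8501084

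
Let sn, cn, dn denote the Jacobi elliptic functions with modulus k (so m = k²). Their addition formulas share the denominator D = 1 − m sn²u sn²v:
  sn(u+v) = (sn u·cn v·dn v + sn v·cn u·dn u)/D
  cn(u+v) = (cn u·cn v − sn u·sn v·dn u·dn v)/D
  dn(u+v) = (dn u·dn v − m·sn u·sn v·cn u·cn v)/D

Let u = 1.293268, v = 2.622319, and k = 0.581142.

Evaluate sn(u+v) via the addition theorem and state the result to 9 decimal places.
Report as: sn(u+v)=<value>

sn(u+v)=-0.423802318

sn u = 0.9342246800402723, cn u = 0.3566850812742956, dn u = 0.8397862317407609
sn v = 0.7319161314289886, cn v = -0.6813947288862921, dn v = 0.9050302512434597
m = k² = 0.337726024164
D = 1 − m·sn²u·sn²v = 0.842097197555119
sn(u+v) = (sn u·cn v·dn v + sn v·cn u·dn u)/D = -0.3568827440400245/0.842097197555119 = -0.4238023176851446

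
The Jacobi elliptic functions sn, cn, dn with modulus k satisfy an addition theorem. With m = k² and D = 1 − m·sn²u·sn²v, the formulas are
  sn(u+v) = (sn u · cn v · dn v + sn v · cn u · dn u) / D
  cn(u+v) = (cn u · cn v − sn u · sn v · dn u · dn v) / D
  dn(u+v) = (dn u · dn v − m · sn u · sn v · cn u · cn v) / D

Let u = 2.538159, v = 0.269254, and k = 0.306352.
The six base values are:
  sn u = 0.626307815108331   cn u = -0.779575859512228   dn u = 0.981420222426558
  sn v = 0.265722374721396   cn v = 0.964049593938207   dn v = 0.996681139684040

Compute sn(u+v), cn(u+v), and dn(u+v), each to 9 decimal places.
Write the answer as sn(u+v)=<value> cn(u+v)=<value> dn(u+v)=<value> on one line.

m = k² = 0.093851547904
D = 1 − m·sn²u·sn²v = 0.9974005985809693
sn(u+v) = (sn u·cn v·dn v + sn v·cn u·dn u)/D = 0.3984859603778366/0.9974005985809693 = 0.3995244848907993
cn(u+v) = (cn u·cn v − sn u·sn v·dn u·dn v)/D = -0.9143395941505701/0.9974005985809693 = -0.9167225239802617
dn(u+v) = (dn u·dn v − m·sn u·sn v·cn u·cn v)/D = 0.9899015947140077/0.9974005985809693 = 0.9924814524097633

sn(u+v)=0.399524485 cn(u+v)=-0.916722524 dn(u+v)=0.992481452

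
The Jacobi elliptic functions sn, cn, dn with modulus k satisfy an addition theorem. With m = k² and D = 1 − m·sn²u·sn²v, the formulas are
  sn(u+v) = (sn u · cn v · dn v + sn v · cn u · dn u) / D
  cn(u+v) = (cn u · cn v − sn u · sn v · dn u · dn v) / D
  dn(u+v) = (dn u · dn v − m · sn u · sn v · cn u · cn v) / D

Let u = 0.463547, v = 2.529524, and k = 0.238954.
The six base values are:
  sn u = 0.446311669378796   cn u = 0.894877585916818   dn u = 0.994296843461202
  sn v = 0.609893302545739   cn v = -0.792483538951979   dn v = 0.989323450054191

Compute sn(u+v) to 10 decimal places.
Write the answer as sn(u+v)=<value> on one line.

m = k² = 0.057099014116
D = 1 − m·sn²u·sn²v = 0.995769294232934
sn(u+v) = (sn u·cn v·dn v + sn v·cn u·dn u)/D = 0.192748765734581/0.995769294232934 = 0.193567693692604

sn(u+v)=0.1935676937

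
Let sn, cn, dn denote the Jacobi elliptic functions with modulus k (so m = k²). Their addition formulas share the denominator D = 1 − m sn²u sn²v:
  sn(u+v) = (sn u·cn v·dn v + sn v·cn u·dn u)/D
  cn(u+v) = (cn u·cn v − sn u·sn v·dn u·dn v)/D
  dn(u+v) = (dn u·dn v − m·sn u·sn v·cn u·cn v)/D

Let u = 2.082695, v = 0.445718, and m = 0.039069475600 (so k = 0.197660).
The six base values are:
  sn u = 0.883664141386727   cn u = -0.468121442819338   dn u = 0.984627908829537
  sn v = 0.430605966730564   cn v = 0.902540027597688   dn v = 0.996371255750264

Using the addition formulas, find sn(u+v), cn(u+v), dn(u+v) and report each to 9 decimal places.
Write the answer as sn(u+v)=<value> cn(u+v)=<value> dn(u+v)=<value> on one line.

m = k² = 0.0390694756
D = 1 − m·sn²u·sn²v = 0.9943431829578088
sn(u+v) = (sn u·cn v·dn v + sn v·cn u·dn u)/D = 0.5961709381410941/0.9943431829578088 = 0.5995625538133652
cn(u+v) = (cn u·cn v − sn u·sn v·dn u·dn v)/D = -0.7958005893505196/0.9943431829578088 = -0.8003278978423753
dn(u+v) = (dn u·dn v − m·sn u·sn v·cn u·cn v)/D = 0.9873359614537505/0.9943431829578088 = 0.9929529144221471

sn(u+v)=0.599562554 cn(u+v)=-0.800327898 dn(u+v)=0.992952914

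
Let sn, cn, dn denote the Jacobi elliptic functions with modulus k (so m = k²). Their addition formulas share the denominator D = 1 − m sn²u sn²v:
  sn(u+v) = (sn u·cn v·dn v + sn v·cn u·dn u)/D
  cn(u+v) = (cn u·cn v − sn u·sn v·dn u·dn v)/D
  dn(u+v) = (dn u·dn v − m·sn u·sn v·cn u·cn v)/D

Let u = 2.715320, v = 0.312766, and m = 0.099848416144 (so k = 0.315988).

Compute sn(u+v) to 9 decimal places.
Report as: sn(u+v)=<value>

sn(u+v)=0.195274304

sn u = 0.4858559121650944, cn u = -0.8740389193933095, dn u = 0.9881448201226329
sn v = 0.3072167334421838, cn v = 0.9516395739423168, dn v = 0.9952768934699512
m = k² = 0.099848416144
D = 1 − m·sn²u·sn²v = 0.9977754309120016
sn(u+v) = (sn u·cn v·dn v + sn v·cn u·dn u)/D = 0.1948399029227327/0.9977754309120016 = 0.1952743041033213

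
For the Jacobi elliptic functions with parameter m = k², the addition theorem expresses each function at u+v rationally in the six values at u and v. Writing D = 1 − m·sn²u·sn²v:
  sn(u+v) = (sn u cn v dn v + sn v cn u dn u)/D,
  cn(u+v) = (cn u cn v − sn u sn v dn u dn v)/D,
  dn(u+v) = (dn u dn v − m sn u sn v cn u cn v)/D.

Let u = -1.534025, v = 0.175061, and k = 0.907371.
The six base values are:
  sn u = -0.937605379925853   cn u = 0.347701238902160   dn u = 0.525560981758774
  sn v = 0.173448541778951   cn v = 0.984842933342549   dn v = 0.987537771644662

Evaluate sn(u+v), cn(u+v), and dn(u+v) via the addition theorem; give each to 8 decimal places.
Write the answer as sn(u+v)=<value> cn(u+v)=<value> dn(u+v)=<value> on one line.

sn(u+v)=-0.89978328 cn(u+v)=0.43633708 dn(u+v)=0.57743416

m = k² = 0.823322131641
D = 1 − m·sn²u·sn²v = 0.9782253452853055
sn(u+v) = (sn u·cn v·dn v + sn v·cn u·dn u)/D = -0.8801908102929737/0.9782253452853055 = -0.8997832805448939
cn(u+v) = (cn u·cn v − sn u·sn v·dn u·dn v)/D = 0.4268359914936339/0.9782253452853055 = 0.4363370807665431
dn(u+v) = (dn u·dn v − m·sn u·sn v·cn u·cn v)/D = 0.5648607300621993/0.9782253452853055 = 0.5774341595059103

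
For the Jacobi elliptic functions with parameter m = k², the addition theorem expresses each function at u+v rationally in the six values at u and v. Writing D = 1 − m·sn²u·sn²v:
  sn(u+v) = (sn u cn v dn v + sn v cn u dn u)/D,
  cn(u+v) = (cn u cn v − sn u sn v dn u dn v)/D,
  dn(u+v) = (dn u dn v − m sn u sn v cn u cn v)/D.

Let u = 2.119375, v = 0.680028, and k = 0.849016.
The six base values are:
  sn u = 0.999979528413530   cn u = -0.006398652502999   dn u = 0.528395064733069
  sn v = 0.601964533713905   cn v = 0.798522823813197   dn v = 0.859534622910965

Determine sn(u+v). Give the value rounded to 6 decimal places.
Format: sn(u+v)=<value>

m = k² = 0.720828168256
D = 1 − m·sn²u·sn²v = 0.738810462239501
sn(u+v) = (sn u·cn v·dn v + sn v·cn u·dn u)/D = 0.684308711451809/0.738810462239501 = 0.9262304020134136

sn(u+v)=0.926230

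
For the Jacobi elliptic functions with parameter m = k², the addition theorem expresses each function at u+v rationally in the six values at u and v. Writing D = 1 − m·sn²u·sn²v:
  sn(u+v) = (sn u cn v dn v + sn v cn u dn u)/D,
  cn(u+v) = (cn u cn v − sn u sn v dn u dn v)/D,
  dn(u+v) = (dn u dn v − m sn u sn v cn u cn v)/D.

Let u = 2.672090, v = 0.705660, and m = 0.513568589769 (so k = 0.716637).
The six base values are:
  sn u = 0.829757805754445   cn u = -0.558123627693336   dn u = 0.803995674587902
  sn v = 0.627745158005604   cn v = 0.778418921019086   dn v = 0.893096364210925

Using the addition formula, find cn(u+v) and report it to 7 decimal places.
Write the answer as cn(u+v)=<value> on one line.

cn(u+v)=-0.9393543

m = k² = 0.513568589769
D = 1 − m·sn²u·sn²v = 0.8606625396825433
cn(u+v) = (cn u·cn v − sn u·sn v·dn u·dn v)/D = -0.8084670386501278/0.8606625396825433 = -0.9393542780987448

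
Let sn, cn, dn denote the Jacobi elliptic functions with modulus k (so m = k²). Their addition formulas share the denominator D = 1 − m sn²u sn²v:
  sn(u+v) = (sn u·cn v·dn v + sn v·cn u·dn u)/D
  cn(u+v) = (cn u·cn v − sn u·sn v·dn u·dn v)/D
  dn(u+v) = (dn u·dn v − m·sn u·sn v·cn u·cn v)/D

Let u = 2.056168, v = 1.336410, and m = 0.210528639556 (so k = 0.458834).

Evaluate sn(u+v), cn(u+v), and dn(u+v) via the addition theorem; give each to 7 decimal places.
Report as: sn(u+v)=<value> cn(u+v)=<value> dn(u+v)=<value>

sn u = 0.9395743510283368, cn u = -0.3423449121714529, dn u = 0.9023000194987001
sn v = 0.957375328104373, cn v = 0.2888468125789935, dn v = 0.8983519840199406
m = k² = 0.210528639556
D = 1 − m·sn²u·sn²v = 0.8296516418378921
sn(u+v) = (sn u·cn v·dn v + sn v·cn u·dn u)/D = -0.05192466192725885/0.8296516418378921 = -0.06258610157418883
cn(u+v) = (cn u·cn v − sn u·sn v·dn u·dn v)/D = -0.8280251664581517/0.8296516418378921 = -0.9980395682986448
dn(u+v) = (dn u·dn v − m·sn u·sn v·cn u·cn v)/D = 0.8293094872805392/0.8296516418378921 = 0.9995875925025653

sn(u+v)=-0.0625861 cn(u+v)=-0.9980396 dn(u+v)=0.9995876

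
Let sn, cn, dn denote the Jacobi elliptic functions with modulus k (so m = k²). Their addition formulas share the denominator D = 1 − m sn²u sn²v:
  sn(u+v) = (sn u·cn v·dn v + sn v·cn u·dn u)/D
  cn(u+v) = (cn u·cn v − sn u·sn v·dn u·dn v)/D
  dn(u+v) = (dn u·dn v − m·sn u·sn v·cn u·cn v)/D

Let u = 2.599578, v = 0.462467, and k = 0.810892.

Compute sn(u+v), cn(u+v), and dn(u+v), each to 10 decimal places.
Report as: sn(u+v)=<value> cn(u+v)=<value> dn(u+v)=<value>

sn u = 0.9382181274218772, cn u = -0.3460444268832923, dn u = 0.6489939430325638
sn v = 0.4368931230309246, cn v = 0.899513423495328, dn v = 0.9351419910710547
m = k² = 0.657545835664
D = 1 − m·sn²u·sn²v = 0.8895198923985166
sn(u+v) = (sn u·cn v·dn v + sn v·cn u·dn u)/D = 0.6910857651228575/0.8895198923985166 = 0.7769199666343628
cn(u+v) = (cn u·cn v − sn u·sn v·dn u·dn v)/D = -0.5600411629668155/0.8895198923985166 = -0.6295993689997319
dn(u+v) = (dn u·dn v − m·sn u·sn v·cn u·cn v)/D = 0.6907981280947145/0.8895198923985166 = 0.7765966045256556

sn(u+v)=0.7769199666 cn(u+v)=-0.6295993690 dn(u+v)=0.7765966045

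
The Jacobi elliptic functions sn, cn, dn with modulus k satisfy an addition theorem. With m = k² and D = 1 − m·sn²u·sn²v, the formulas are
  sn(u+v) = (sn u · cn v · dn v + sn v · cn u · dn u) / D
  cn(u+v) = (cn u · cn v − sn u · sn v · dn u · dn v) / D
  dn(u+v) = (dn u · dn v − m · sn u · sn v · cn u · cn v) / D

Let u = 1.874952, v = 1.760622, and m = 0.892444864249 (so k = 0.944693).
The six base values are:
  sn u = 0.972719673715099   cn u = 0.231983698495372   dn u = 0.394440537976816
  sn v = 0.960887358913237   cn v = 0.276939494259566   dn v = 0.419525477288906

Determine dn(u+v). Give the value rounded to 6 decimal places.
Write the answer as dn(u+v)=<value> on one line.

dn(u+v)=0.507782

m = k² = 0.892444864249
D = 1 − m·sn²u·sn²v = 0.2203462821507693
dn(u+v) = (dn u·dn v − m·sn u·sn v·cn u·cn v)/D = 0.1118878327177552/0.2203462821507693 = 0.5077818042838467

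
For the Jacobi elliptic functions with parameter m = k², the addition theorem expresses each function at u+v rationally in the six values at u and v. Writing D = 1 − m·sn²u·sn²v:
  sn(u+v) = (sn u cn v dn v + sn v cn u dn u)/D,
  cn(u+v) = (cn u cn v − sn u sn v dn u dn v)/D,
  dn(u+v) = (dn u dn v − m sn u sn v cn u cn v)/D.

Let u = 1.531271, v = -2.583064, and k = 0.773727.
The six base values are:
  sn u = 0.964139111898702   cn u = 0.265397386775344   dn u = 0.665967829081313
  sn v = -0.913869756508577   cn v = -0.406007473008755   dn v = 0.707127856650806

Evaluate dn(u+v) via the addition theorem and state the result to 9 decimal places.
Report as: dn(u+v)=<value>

dn(u+v)=0.773640242

m = k² = 0.598653470529
D = 1 − m·sn²u·sn²v = 0.5352455927210491
dn(u+v) = (dn u·dn v − m·sn u·sn v·cn u·cn v)/D = 0.4140875300492627/0.5352455927210491 = 0.7736402423122247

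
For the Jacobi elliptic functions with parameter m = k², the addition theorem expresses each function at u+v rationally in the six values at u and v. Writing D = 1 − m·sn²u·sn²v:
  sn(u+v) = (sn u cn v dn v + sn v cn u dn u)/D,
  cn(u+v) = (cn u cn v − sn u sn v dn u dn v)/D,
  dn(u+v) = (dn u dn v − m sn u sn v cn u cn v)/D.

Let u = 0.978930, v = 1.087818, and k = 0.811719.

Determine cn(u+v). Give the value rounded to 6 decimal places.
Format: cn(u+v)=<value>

sn u = 0.7800817501449771, cn u = 0.6256776031557702, dn u = 0.7739823444656006
sn v = 0.8289318151170608, cn v = 0.5593496633472974, dn v = 0.7397701120523354
m = k² = 0.658887734961
D = 1 − m·sn²u·sn²v = 0.7244951326050984
cn(u+v) = (cn u·cn v − sn u·sn v·dn u·dn v)/D = -0.02027036245003483/0.7244951326050984 = -0.02797860404823952

cn(u+v)=-0.027979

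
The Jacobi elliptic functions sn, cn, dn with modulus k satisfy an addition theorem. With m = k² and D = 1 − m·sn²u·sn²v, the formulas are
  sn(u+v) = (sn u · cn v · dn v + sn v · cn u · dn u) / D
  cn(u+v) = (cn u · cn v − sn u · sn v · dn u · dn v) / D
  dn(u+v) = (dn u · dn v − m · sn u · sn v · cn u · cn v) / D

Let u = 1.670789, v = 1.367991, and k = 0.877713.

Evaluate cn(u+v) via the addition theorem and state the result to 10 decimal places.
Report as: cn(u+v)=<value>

sn u = 0.9664197165776042, cn u = 0.2569687362502746, dn u = 0.5296133935416221
sn v = 0.9087075305531357, cn v = 0.4174333766195773, dn v = 0.6032073478624842
m = k² = 0.770380110369
D = 1 − m·sn²u·sn²v = 0.4058653526339699
cn(u+v) = (cn u·cn v − sn u·sn v·dn u·dn v)/D = -0.1732860438694773/0.4058653526339699 = -0.426954512734068

cn(u+v)=-0.4269545127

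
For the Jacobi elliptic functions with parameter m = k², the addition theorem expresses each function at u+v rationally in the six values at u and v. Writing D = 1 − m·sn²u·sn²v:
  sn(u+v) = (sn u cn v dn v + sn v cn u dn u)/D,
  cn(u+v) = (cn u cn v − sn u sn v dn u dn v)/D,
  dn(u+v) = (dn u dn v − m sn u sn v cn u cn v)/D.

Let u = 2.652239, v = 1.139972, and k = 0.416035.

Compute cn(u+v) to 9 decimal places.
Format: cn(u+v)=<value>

sn u = 0.5918926102962746, cn u = -0.8060168347352693, dn u = 0.9692068415719092
sn v = 0.8944035103137788, cn v = 0.447260953737737, dn v = 0.9281913784524932
m = k² = 0.173085121225
D = 1 − m·sn²u·sn²v = 0.9514920900744532
cn(u+v) = (cn u·cn v − sn u·sn v·dn u·dn v)/D = -0.8367448418645507/0.9514920900744532 = -0.879402835392017

cn(u+v)=-0.879402835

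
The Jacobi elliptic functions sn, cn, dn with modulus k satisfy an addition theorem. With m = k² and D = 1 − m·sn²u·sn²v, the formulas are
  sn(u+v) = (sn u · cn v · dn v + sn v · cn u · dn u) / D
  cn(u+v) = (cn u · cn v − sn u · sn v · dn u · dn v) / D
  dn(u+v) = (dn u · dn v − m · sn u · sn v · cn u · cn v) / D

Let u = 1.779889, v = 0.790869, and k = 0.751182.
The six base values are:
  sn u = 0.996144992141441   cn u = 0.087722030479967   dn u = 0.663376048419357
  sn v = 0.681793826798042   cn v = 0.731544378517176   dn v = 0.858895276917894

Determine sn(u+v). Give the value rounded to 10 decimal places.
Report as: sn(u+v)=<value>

m = k² = 0.564274397124
D = 1 − m·sn²u·sn²v = 0.7397195273323483
sn(u+v) = (sn u·cn v·dn v + sn v·cn u·dn u)/D = 0.6655732524744104/0.7397195273323483 = 0.8997643402421298

sn(u+v)=0.8997643402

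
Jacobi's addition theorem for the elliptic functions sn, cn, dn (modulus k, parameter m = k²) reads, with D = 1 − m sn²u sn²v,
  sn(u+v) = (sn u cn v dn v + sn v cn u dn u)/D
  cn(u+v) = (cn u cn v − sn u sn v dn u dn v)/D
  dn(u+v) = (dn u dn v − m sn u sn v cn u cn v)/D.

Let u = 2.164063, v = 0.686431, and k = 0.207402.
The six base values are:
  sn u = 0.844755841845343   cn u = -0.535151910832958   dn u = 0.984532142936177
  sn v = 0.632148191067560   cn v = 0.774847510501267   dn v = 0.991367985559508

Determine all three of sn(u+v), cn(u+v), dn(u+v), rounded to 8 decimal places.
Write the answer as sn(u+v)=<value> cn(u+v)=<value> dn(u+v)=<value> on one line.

m = k² = 0.043015589604
D = 1 − m·sn²u·sn²v = 0.9877333468148151
sn(u+v) = (sn u·cn v·dn v + sn v·cn u·dn u)/D = 0.3158442070533278/0.9877333468148151 = 0.3197666739427638
cn(u+v) = (cn u·cn v − sn u·sn v·dn u·dn v)/D = -0.9358737101130956/0.9877333468148151 = -0.9474963188506762
dn(u+v) = (dn u·dn v − m·sn u·sn v·cn u·cn v)/D = 0.9855587420415576/0.9877333468148151 = 0.9977983888260226

sn(u+v)=0.31976667 cn(u+v)=-0.94749632 dn(u+v)=0.99779839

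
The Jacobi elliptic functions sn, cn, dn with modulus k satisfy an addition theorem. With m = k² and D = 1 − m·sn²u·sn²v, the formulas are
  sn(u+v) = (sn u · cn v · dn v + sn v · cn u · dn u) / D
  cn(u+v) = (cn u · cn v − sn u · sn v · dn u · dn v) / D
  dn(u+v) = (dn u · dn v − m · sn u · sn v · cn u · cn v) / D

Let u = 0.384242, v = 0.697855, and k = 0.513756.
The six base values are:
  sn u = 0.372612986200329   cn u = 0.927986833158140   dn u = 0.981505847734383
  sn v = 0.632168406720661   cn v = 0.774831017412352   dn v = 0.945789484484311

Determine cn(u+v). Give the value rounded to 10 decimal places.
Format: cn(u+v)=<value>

cn(u+v)=0.5078054633

m = k² = 0.263945227536
D = 1 − m·sn²u·sn²v = 0.9853547981188431
cn(u+v) = (cn u·cn v − sn u·sn v·dn u·dn v)/D = 0.5003685497542291/0.9853547981188431 = 0.5078054632803238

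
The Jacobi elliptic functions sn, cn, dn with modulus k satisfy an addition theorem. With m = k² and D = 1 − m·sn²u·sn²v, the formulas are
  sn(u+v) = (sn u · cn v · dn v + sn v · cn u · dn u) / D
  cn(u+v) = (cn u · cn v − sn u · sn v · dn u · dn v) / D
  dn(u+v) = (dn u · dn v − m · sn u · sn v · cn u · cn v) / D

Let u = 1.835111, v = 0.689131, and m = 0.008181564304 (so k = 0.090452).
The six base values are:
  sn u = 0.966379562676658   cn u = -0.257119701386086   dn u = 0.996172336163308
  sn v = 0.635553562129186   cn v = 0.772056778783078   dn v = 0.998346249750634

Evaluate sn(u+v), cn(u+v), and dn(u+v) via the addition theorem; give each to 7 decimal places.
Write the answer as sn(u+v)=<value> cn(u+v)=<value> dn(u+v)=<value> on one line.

sn(u+v)=0.5838802 cn(u+v)=-0.8118398 dn(u+v)=0.9986044

m = k² = 0.008181564304
D = 1 − m·sn²u·sn²v = 0.996913714232909
sn(u+v) = (sn u·cn v·dn v + sn v·cn u·dn u)/D = 0.5820781785895996/0.996913714232909 = 0.5838801997397426
cn(u+v) = (cn u·cn v − sn u·sn v·dn u·dn v)/D = -0.8093342619928236/0.996913714232909 = -0.8118398317105895
dn(u+v) = (dn u·dn v − m·sn u·sn v·cn u·cn v)/D = 0.995522434135457/0.996913714232909 = 0.9986044127213933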